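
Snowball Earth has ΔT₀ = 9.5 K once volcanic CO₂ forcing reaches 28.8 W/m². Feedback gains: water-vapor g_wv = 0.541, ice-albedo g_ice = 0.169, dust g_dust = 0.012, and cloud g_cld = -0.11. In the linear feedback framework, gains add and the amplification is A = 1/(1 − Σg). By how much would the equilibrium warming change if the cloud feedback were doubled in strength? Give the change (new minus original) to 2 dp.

-5.41 K

Original: g = 0.612, ΔT = 9.5/(1−0.612) = 24.4845 K.
With doubled cloud: g' = 0.502, ΔT' = 9.5/(1−0.502) = 19.0763 K.
Change = 19.0763 − 24.4845 = -5.41 K.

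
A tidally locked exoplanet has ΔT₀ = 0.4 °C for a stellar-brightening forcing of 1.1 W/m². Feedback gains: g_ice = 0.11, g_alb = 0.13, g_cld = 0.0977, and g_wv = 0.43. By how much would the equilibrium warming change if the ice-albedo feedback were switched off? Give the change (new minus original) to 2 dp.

Original: g = 0.7677, ΔT = 0.4/(1−0.7677) = 1.7219 °C.
Without ice-albedo: g' = 0.6577, ΔT' = 0.4/(1−0.6577) = 1.1686 °C.
Change = 1.1686 − 1.7219 = -0.55 °C.

-0.55 °C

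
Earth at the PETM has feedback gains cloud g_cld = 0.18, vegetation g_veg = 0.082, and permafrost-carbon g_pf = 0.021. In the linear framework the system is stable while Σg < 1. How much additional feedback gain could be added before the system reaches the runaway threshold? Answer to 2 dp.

0.72

Current total gain = 0.18 + 0.082 + 0.021 = 0.283.
Margin to runaway = 1 − 0.283 = 0.72.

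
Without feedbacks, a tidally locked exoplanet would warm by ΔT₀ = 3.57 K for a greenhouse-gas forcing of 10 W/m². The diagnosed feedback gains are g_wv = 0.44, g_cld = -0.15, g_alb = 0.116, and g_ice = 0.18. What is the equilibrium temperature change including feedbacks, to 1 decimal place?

Total gain g = 0.44 − 0.15 + 0.116 + 0.18 = 0.586.
Amplification A = 1/(1 − 0.586) = 2.415.
ΔT = 3.57 × 2.415 = 8.6 K.

8.6 K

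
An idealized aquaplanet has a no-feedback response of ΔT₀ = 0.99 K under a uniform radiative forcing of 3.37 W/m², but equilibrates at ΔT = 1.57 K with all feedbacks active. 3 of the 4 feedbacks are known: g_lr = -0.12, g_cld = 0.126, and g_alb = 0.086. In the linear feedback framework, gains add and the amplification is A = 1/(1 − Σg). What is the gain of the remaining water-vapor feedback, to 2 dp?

0.28

Amplification A = ΔT/ΔT₀ = 1.57/0.99 = 1.586.
Total gain g = 1 − 1/A = 1 − 1/1.586 = 0.3695.
Known gains sum to -0.12 + 0.126 + 0.086 = 0.092.
g_wv = 0.3695 − 0.092 = 0.28.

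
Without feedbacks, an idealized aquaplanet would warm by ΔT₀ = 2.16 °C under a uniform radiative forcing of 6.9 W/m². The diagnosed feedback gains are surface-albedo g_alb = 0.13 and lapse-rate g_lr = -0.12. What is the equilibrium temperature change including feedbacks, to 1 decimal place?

Total gain g = 0.13 − 0.12 = 0.01.
Amplification A = 1/(1 − 0.01) = 1.01.
ΔT = 2.16 × 1.01 = 2.2 °C.

2.2 °C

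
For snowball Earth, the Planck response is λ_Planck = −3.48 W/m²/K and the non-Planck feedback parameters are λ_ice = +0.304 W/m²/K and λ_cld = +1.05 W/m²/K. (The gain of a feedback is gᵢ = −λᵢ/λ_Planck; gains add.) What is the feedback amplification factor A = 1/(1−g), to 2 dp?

1.64

Convert to gains: g_ice = 0.304/3.48 = 0.08736; g_cld = 1.05/3.48 = 0.3017.
Total gain g = 0.38906.
A = 1/(1 − 0.38906) = 1.64.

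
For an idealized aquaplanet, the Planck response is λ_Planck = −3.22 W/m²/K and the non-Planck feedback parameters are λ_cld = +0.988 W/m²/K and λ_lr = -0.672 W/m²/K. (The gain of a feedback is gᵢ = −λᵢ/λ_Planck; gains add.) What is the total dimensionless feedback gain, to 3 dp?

Convert to gains: g_cld = 0.988/3.22 = 0.3068; g_lr = -0.672/3.22 = -0.2087.
Total gain g = 0.0981.

0.098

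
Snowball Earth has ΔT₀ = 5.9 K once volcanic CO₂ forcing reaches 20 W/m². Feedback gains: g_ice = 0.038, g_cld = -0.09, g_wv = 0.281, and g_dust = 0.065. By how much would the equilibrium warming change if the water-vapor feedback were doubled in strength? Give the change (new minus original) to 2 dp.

5.53 K

Original: g = 0.294, ΔT = 5.9/(1−0.294) = 8.3569 K.
With doubled water-vapor: g' = 0.575, ΔT' = 5.9/(1−0.575) = 13.8824 K.
Change = 13.8824 − 8.3569 = 5.53 K.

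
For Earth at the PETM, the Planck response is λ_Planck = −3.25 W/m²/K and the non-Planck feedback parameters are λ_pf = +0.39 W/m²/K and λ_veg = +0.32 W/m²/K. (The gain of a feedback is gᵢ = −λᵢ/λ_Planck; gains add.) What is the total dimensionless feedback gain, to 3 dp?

0.218

Convert to gains: g_pf = 0.39/3.25 = 0.12; g_veg = 0.32/3.25 = 0.09846.
Total gain g = 0.21846.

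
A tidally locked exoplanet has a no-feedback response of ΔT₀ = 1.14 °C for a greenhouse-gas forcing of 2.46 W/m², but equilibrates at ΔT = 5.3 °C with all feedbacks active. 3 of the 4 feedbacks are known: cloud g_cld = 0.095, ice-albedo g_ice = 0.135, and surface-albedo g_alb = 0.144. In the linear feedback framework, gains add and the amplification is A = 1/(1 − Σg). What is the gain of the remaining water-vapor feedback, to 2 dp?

Amplification A = ΔT/ΔT₀ = 5.3/1.14 = 4.649.
Total gain g = 1 − 1/A = 1 − 1/4.649 = 0.7849.
Known gains sum to 0.095 + 0.135 + 0.144 = 0.374.
g_wv = 0.7849 − 0.374 = 0.41.

0.41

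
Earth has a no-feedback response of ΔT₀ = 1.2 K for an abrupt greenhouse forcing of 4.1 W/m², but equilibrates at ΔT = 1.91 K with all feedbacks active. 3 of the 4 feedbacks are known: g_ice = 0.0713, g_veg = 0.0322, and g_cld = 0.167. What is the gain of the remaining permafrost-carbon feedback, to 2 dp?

Amplification A = ΔT/ΔT₀ = 1.91/1.2 = 1.592.
Total gain g = 1 − 1/A = 1 − 1/1.592 = 0.3719.
Known gains sum to 0.0713 + 0.0322 + 0.167 = 0.2705.
g_pf = 0.3719 − 0.2705 = 0.10.

0.10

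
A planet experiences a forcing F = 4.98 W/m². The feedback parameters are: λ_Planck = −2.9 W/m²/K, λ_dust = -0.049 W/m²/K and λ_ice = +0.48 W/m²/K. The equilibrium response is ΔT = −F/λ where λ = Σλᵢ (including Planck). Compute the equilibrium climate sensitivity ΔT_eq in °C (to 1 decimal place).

2.0 °C

Net feedback parameter λ = (−2.9) + (-0.049) + (+0.48) = -2.469 W/m²/K.
ΔT = −F/λ = −4.98/(-2.469) = 2.0 °C.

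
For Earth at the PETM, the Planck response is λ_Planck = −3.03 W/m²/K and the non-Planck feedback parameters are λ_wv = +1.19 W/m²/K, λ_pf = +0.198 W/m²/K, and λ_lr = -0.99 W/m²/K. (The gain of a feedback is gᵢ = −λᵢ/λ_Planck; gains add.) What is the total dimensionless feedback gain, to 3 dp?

Convert to gains: g_wv = 1.19/3.03 = 0.3927; g_pf = 0.198/3.03 = 0.06535; g_lr = -0.99/3.03 = -0.3267.
Total gain g = 0.13135.

0.131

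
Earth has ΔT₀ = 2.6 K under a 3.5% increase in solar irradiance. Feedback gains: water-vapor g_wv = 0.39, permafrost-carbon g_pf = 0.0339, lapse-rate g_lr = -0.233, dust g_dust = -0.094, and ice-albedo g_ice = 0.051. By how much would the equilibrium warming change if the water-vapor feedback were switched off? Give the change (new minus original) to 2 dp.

-0.96 K

Original: g = 0.1479, ΔT = 2.6/(1−0.1479) = 3.0513 K.
Without water-vapor: g' = -0.2421, ΔT' = 2.6/(1+0.2421) = 2.0932 K.
Change = 2.0932 − 3.0513 = -0.96 K.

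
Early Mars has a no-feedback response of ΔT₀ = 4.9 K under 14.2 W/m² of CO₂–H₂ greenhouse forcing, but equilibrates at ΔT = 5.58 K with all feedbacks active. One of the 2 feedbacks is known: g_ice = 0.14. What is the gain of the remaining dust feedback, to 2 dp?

Amplification A = ΔT/ΔT₀ = 5.58/4.9 = 1.139.
Total gain g = 1 − 1/A = 1 − 1/1.139 = 0.122.
The known gain is 0.14.
g_dust = 0.122 − 0.14 = -0.02.

-0.02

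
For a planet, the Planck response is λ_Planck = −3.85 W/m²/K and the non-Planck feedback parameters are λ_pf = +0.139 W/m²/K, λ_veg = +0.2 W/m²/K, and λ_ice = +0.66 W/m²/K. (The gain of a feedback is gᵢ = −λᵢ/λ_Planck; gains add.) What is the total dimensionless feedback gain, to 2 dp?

0.26

Convert to gains: g_pf = 0.139/3.85 = 0.0361; g_veg = 0.2/3.85 = 0.05195; g_ice = 0.66/3.85 = 0.1714.
Total gain g = 0.25945.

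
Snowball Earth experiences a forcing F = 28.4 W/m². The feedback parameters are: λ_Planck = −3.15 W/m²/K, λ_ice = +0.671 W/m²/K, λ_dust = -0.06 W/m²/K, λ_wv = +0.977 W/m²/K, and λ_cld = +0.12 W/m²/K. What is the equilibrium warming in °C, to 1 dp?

Net feedback parameter λ = (−3.15) + (+0.671) + (-0.06) + (+0.977) + (+0.12) = -1.442 W/m²/K.
ΔT = −F/λ = −28.4/(-1.442) = 19.7 °C.

19.7 °C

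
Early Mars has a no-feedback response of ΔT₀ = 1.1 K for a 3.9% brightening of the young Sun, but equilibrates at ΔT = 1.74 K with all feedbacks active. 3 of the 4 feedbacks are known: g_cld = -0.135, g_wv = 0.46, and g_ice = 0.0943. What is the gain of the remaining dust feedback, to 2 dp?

-0.05

Amplification A = ΔT/ΔT₀ = 1.74/1.1 = 1.582.
Total gain g = 1 − 1/A = 1 − 1/1.582 = 0.3679.
Known gains sum to -0.135 + 0.46 + 0.0943 = 0.4193.
g_dust = 0.3679 − 0.4193 = -0.05.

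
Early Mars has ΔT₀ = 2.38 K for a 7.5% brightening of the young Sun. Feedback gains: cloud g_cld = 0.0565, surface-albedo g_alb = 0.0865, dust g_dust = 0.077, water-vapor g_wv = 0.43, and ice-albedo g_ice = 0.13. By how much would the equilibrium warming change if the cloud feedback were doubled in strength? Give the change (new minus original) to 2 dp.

3.74 K

Original: g = 0.78, ΔT = 2.38/(1−0.78) = 10.8182 K.
With doubled cloud: g' = 0.8365, ΔT' = 2.38/(1−0.8365) = 14.5566 K.
Change = 14.5566 − 10.8182 = 3.74 K.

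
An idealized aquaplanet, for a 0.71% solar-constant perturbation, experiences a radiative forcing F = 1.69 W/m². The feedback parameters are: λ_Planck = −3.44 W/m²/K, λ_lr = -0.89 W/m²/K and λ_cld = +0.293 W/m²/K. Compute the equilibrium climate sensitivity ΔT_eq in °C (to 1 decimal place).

0.4 °C

Net feedback parameter λ = (−3.44) + (-0.89) + (+0.293) = -4.037 W/m²/K.
ΔT = −F/λ = −1.69/(-4.037) = 0.4 °C.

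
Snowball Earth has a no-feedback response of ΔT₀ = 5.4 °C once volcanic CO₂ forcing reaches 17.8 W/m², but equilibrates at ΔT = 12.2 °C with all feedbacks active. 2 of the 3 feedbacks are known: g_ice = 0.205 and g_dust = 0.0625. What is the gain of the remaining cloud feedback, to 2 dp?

0.29

Amplification A = ΔT/ΔT₀ = 12.2/5.4 = 2.259.
Total gain g = 1 − 1/A = 1 − 1/2.259 = 0.5573.
Known gains sum to 0.205 + 0.0625 = 0.2675.
g_cld = 0.5573 − 0.2675 = 0.29.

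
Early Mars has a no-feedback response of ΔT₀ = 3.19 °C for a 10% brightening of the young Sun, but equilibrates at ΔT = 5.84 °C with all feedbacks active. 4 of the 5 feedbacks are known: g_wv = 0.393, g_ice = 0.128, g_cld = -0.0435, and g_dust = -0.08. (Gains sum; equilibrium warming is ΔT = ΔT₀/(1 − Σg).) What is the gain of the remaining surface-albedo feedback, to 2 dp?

Amplification A = ΔT/ΔT₀ = 5.84/3.19 = 1.831.
Total gain g = 1 − 1/A = 1 − 1/1.831 = 0.4539.
Known gains sum to 0.393 + 0.128 − 0.0435 − 0.08 = 0.3975.
g_alb = 0.4539 − 0.3975 = 0.06.

0.06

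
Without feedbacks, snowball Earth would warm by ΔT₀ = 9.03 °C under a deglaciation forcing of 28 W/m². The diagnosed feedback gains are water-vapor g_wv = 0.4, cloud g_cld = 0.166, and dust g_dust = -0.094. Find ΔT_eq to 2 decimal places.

Total gain g = 0.4 + 0.166 − 0.094 = 0.472.
Amplification A = 1/(1 − 0.472) = 1.894.
ΔT = 9.03 × 1.894 = 17.10 °C.

17.10 °C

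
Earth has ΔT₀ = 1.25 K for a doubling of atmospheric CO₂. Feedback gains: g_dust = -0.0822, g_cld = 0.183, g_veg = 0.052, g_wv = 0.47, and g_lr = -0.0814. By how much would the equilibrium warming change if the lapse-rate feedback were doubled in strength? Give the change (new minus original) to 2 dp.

Original: g = 0.5414, ΔT = 1.25/(1−0.5414) = 2.7257 K.
With doubled lapse-rate: g' = 0.46, ΔT' = 1.25/(1−0.46) = 2.3148 K.
Change = 2.3148 − 2.7257 = -0.41 K.

-0.41 K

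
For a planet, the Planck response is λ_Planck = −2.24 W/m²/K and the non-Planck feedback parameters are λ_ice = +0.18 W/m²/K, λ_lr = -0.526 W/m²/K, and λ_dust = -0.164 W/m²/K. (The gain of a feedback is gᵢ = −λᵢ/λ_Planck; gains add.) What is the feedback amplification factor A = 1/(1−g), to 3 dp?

Convert to gains: g_ice = 0.18/2.24 = 0.08036; g_lr = -0.526/2.24 = -0.2348; g_dust = -0.164/2.24 = -0.07321.
Total gain g = -0.22765.
A = 1/(1 + 0.22765) = 0.815.

0.815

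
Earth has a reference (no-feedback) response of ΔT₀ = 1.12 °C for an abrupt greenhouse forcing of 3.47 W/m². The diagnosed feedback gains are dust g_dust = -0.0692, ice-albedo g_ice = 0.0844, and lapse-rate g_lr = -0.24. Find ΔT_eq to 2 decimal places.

Total gain g = -0.0692 + 0.0844 − 0.24 = -0.2248.
Amplification A = 1/(1 + 0.2248) = 0.8165.
ΔT = 1.12 × 0.8165 = 0.91 °C.

0.91 °C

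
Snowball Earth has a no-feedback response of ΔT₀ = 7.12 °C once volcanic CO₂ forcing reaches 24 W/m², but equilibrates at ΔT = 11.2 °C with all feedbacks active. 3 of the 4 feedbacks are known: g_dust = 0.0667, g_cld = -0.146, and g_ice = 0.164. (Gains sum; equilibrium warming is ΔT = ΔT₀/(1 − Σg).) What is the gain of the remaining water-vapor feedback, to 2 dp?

0.28

Amplification A = ΔT/ΔT₀ = 11.2/7.12 = 1.573.
Total gain g = 1 − 1/A = 1 − 1/1.573 = 0.3643.
Known gains sum to 0.0667 − 0.146 + 0.164 = 0.0847.
g_wv = 0.3643 − 0.0847 = 0.28.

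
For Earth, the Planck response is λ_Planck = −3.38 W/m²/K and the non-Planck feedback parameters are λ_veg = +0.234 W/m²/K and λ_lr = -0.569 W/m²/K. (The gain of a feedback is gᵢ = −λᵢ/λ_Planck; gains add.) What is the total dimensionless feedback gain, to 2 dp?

-0.10

Convert to gains: g_veg = 0.234/3.38 = 0.06923; g_lr = -0.569/3.38 = -0.1683.
Total gain g = -0.09907.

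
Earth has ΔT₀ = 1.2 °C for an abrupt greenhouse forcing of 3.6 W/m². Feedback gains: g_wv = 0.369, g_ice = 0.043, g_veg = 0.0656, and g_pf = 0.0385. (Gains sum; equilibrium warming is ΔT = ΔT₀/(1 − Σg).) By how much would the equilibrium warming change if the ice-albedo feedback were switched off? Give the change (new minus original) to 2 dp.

Original: g = 0.5161, ΔT = 1.2/(1−0.5161) = 2.4799 °C.
Without ice-albedo: g' = 0.4731, ΔT' = 1.2/(1−0.4731) = 2.2775 °C.
Change = 2.2775 − 2.4799 = -0.20 °C.

-0.20 °C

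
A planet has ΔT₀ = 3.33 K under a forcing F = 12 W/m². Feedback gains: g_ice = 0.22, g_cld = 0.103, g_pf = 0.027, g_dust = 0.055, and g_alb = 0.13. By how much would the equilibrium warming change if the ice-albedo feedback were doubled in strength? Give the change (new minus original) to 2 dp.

6.43 K

Original: g = 0.535, ΔT = 3.33/(1−0.535) = 7.1613 K.
With doubled ice-albedo: g' = 0.755, ΔT' = 3.33/(1−0.755) = 13.5918 K.
Change = 13.5918 − 7.1613 = 6.43 K.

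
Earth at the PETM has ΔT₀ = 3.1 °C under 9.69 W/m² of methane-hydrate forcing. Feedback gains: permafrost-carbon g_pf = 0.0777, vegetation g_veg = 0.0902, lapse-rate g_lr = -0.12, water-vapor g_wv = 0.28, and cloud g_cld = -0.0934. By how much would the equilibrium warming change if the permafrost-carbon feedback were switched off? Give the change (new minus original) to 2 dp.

-0.37 °C

Original: g = 0.2345, ΔT = 3.1/(1−0.2345) = 4.0496 °C.
Without permafrost-carbon: g' = 0.1568, ΔT' = 3.1/(1−0.1568) = 3.6765 °C.
Change = 3.6765 − 4.0496 = -0.37 °C.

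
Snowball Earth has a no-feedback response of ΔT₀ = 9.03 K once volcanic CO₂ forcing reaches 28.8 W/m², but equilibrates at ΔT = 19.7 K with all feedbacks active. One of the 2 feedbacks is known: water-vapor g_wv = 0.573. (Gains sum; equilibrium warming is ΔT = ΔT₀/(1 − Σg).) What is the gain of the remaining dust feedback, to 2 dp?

Amplification A = ΔT/ΔT₀ = 19.7/9.03 = 2.182.
Total gain g = 1 − 1/A = 1 − 1/2.182 = 0.5417.
The known gain is 0.573.
g_dust = 0.5417 − 0.573 = -0.03.

-0.03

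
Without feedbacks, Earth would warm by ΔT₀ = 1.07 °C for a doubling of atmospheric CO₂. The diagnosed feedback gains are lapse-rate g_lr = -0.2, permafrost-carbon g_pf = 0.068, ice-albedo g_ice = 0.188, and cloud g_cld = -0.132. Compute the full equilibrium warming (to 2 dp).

Total gain g = -0.2 + 0.068 + 0.188 − 0.132 = -0.076.
Amplification A = 1/(1 + 0.076) = 0.9294.
ΔT = 1.07 × 0.9294 = 0.99 °C.

0.99 °C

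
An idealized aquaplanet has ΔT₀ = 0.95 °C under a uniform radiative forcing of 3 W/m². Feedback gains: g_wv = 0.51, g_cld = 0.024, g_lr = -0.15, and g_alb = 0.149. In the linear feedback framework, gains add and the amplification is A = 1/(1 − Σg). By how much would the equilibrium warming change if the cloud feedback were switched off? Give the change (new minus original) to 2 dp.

Original: g = 0.533, ΔT = 0.95/(1−0.533) = 2.0343 °C.
Without cloud: g' = 0.509, ΔT' = 0.95/(1−0.509) = 1.9348 °C.
Change = 1.9348 − 2.0343 = -0.10 °C.

-0.10 °C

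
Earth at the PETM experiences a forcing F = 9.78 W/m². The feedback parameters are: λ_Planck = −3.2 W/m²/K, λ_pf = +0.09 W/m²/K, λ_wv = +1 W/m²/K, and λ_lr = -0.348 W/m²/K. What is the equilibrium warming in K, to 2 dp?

Net feedback parameter λ = (−3.2) + (+0.09) + (+1) + (-0.348) = -2.458 W/m²/K.
ΔT = −F/λ = −9.78/(-2.458) = 3.98 K.

3.98 K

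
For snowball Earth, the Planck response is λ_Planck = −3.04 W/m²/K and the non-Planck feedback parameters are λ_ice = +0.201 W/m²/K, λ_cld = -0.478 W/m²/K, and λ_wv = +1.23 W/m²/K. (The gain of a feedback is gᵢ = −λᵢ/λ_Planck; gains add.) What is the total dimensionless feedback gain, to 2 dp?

Convert to gains: g_ice = 0.201/3.04 = 0.06612; g_cld = -0.478/3.04 = -0.1572; g_wv = 1.23/3.04 = 0.4046.
Total gain g = 0.31352.

0.31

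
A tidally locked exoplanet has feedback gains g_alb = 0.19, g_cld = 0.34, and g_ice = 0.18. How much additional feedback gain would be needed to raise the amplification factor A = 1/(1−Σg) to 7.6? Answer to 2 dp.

Current total gain = 0.71.
Target gain for A = 7.6: g* = 1 − 1/7.6 = 0.8684.
Additional gain needed = 0.8684 − 0.71 = 0.16.

0.16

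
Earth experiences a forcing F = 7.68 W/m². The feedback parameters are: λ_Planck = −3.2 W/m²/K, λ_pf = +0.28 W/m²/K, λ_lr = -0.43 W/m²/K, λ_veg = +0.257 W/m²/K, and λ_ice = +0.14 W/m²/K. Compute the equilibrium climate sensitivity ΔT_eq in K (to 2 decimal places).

Net feedback parameter λ = (−3.2) + (+0.28) + (-0.43) + (+0.257) + (+0.14) = -2.953 W/m²/K.
ΔT = −F/λ = −7.68/(-2.953) = 2.60 K.

2.60 K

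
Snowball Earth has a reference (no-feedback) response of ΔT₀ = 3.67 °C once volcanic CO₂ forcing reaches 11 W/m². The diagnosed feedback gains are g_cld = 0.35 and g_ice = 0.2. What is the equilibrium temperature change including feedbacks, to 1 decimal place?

Total gain g = 0.35 + 0.2 = 0.55.
Amplification A = 1/(1 − 0.55) = 2.222.
ΔT = 3.67 × 2.222 = 8.2 °C.

8.2 °C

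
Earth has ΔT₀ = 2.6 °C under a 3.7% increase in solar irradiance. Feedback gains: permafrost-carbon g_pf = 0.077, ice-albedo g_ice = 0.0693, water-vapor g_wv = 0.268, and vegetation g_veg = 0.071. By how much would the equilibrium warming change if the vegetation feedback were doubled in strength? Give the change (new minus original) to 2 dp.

0.81 °C

Original: g = 0.4853, ΔT = 2.6/(1−0.4853) = 5.0515 °C.
With doubled vegetation: g' = 0.5563, ΔT' = 2.6/(1−0.5563) = 5.8598 °C.
Change = 5.8598 − 5.0515 = 0.81 °C.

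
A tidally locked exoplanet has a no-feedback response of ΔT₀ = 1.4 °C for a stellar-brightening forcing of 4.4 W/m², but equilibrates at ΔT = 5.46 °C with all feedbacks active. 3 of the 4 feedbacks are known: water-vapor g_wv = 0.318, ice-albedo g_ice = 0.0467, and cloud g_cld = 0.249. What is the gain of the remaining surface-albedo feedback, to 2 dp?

Amplification A = ΔT/ΔT₀ = 5.46/1.4 = 3.9.
Total gain g = 1 − 1/A = 1 − 1/3.9 = 0.7436.
Known gains sum to 0.318 + 0.0467 + 0.249 = 0.6137.
g_alb = 0.7436 − 0.6137 = 0.13.

0.13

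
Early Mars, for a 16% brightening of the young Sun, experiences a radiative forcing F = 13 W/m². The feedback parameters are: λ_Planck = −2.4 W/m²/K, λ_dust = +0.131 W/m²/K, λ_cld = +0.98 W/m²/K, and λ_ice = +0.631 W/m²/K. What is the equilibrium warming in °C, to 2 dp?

19.76 °C

Net feedback parameter λ = (−2.4) + (+0.131) + (+0.98) + (+0.631) = -0.658 W/m²/K.
ΔT = −F/λ = −13/(-0.658) = 19.76 °C.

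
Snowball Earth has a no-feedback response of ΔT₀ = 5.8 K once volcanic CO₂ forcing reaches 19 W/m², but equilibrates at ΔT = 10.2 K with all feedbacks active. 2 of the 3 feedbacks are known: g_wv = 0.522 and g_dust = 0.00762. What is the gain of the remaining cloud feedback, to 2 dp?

-0.10

Amplification A = ΔT/ΔT₀ = 10.2/5.8 = 1.759.
Total gain g = 1 − 1/A = 1 − 1/1.759 = 0.4315.
Known gains sum to 0.522 + 0.00762 = 0.52962.
g_cld = 0.4315 − 0.52962 = -0.10.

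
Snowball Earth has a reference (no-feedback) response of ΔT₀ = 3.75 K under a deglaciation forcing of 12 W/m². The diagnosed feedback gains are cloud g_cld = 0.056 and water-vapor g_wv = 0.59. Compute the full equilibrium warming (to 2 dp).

10.59 K

Total gain g = 0.056 + 0.59 = 0.646.
Amplification A = 1/(1 − 0.646) = 2.825.
ΔT = 3.75 × 2.825 = 10.59 K.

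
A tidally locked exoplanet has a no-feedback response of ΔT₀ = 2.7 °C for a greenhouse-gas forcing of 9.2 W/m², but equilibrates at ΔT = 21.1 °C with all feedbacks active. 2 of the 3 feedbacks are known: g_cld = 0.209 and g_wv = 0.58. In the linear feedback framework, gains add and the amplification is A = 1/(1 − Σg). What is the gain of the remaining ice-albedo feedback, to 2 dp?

0.08

Amplification A = ΔT/ΔT₀ = 21.1/2.7 = 7.815.
Total gain g = 1 − 1/A = 1 − 1/7.815 = 0.872.
Known gains sum to 0.209 + 0.58 = 0.789.
g_ice = 0.872 − 0.789 = 0.08.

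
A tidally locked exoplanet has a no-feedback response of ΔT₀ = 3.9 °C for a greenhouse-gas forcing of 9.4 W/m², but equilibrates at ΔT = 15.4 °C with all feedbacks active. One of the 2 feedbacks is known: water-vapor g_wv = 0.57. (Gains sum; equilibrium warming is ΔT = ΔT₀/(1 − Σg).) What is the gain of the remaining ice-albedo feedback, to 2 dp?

Amplification A = ΔT/ΔT₀ = 15.4/3.9 = 3.949.
Total gain g = 1 − 1/A = 1 − 1/3.949 = 0.7468.
The known gain is 0.57.
g_ice = 0.7468 − 0.57 = 0.18.

0.18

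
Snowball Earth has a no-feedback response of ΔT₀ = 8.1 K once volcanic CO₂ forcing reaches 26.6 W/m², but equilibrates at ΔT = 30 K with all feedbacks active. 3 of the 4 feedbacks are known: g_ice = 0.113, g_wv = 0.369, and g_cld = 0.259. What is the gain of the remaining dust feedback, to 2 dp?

-0.01

Amplification A = ΔT/ΔT₀ = 30/8.1 = 3.704.
Total gain g = 1 − 1/A = 1 − 1/3.704 = 0.73.
Known gains sum to 0.113 + 0.369 + 0.259 = 0.741.
g_dust = 0.73 − 0.741 = -0.01.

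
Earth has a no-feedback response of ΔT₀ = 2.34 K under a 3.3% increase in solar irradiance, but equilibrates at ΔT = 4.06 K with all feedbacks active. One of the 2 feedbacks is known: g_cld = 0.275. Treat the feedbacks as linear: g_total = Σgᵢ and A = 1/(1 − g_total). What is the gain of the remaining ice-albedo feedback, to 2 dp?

Amplification A = ΔT/ΔT₀ = 4.06/2.34 = 1.735.
Total gain g = 1 − 1/A = 1 − 1/1.735 = 0.4236.
The known gain is 0.275.
g_ice = 0.4236 − 0.275 = 0.15.

0.15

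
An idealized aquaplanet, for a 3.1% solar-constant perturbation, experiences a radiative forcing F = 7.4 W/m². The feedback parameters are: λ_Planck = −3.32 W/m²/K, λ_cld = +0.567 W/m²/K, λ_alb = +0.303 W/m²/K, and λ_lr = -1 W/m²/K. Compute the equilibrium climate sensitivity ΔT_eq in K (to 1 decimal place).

Net feedback parameter λ = (−3.32) + (+0.567) + (+0.303) + (-1) = -3.45 W/m²/K.
ΔT = −F/λ = −7.4/(-3.45) = 2.1 K.

2.1 K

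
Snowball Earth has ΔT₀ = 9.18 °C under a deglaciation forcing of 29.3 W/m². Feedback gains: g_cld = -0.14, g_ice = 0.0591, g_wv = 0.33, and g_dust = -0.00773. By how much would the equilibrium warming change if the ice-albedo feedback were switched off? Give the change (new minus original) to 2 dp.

Original: g = 0.24137, ΔT = 9.18/(1−0.24137) = 12.1008 °C.
Without ice-albedo: g' = 0.18227, ΔT' = 9.18/(1−0.18227) = 11.2262 °C.
Change = 11.2262 − 12.1008 = -0.87 °C.

-0.87 °C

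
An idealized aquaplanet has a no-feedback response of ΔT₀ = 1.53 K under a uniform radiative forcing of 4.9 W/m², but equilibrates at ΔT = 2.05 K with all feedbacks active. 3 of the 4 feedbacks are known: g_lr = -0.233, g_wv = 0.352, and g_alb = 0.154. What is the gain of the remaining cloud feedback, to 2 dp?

-0.02

Amplification A = ΔT/ΔT₀ = 2.05/1.53 = 1.34.
Total gain g = 1 − 1/A = 1 − 1/1.34 = 0.2537.
Known gains sum to -0.233 + 0.352 + 0.154 = 0.273.
g_cld = 0.2537 − 0.273 = -0.02.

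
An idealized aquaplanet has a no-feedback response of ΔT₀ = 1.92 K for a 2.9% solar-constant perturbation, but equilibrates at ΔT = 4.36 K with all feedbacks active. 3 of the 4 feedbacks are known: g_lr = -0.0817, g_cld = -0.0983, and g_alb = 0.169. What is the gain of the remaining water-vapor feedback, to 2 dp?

Amplification A = ΔT/ΔT₀ = 4.36/1.92 = 2.271.
Total gain g = 1 − 1/A = 1 − 1/2.271 = 0.5597.
Known gains sum to -0.0817 − 0.0983 + 0.169 = -0.011.
g_wv = 0.5597 + 0.011 = 0.57.

0.57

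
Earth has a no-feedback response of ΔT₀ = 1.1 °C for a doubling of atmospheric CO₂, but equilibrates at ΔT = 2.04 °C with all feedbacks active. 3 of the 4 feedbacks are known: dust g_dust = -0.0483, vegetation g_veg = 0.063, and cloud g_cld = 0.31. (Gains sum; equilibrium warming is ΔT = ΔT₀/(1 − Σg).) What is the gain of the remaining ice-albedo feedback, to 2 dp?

0.14

Amplification A = ΔT/ΔT₀ = 2.04/1.1 = 1.855.
Total gain g = 1 − 1/A = 1 − 1/1.855 = 0.4609.
Known gains sum to -0.0483 + 0.063 + 0.31 = 0.3247.
g_ice = 0.4609 − 0.3247 = 0.14.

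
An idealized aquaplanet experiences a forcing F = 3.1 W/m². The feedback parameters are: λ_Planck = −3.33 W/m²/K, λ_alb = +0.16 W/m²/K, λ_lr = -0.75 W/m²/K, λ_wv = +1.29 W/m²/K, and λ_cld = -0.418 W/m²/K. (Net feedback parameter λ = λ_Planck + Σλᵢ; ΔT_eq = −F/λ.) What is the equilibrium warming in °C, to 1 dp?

1.0 °C

Net feedback parameter λ = (−3.33) + (+0.16) + (-0.75) + (+1.29) + (-0.418) = -3.048 W/m²/K.
ΔT = −F/λ = −3.1/(-3.048) = 1.0 °C.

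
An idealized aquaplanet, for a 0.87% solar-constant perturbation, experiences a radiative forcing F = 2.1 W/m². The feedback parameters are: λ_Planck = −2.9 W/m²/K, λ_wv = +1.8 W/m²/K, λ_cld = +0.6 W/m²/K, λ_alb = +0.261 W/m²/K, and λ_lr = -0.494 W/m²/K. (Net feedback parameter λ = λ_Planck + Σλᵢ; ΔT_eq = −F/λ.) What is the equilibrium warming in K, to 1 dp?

2.9 K

Net feedback parameter λ = (−2.9) + (+1.8) + (+0.6) + (+0.261) + (-0.494) = -0.733 W/m²/K.
ΔT = −F/λ = −2.1/(-0.733) = 2.9 K.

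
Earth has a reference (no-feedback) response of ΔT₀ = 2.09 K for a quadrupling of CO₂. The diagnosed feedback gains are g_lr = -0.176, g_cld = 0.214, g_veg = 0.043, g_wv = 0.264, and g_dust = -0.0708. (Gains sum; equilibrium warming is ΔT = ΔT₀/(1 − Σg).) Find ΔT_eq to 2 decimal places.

2.88 K

Total gain g = -0.176 + 0.214 + 0.043 + 0.264 − 0.0708 = 0.2742.
Amplification A = 1/(1 − 0.2742) = 1.378.
ΔT = 2.09 × 1.378 = 2.88 K.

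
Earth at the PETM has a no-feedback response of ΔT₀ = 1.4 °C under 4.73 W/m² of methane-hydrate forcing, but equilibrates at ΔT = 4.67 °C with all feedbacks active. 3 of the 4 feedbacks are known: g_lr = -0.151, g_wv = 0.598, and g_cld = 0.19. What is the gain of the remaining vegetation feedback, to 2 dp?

0.06

Amplification A = ΔT/ΔT₀ = 4.67/1.4 = 3.336.
Total gain g = 1 − 1/A = 1 − 1/3.336 = 0.7002.
Known gains sum to -0.151 + 0.598 + 0.19 = 0.637.
g_veg = 0.7002 − 0.637 = 0.06.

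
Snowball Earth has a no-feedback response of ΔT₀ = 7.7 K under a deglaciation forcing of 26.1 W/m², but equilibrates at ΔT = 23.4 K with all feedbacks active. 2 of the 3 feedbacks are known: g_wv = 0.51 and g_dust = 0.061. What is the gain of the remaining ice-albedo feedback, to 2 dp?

0.10

Amplification A = ΔT/ΔT₀ = 23.4/7.7 = 3.039.
Total gain g = 1 − 1/A = 1 − 1/3.039 = 0.6709.
Known gains sum to 0.51 + 0.061 = 0.571.
g_ice = 0.6709 − 0.571 = 0.10.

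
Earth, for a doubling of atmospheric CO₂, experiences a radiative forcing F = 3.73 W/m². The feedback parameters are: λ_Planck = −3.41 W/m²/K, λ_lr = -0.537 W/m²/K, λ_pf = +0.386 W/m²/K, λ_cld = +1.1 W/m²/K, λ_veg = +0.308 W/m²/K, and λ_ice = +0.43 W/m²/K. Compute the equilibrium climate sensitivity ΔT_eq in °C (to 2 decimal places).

2.16 °C

Net feedback parameter λ = (−3.41) + (-0.537) + (+0.386) + (+1.1) + (+0.308) + (+0.43) = -1.723 W/m²/K.
ΔT = −F/λ = −3.73/(-1.723) = 2.16 °C.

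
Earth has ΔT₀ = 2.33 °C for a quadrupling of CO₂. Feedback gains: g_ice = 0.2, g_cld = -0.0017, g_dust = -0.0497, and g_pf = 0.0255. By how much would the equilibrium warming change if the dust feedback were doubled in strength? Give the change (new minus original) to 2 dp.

Original: g = 0.1741, ΔT = 2.33/(1−0.1741) = 2.8212 °C.
With doubled dust: g' = 0.1244, ΔT' = 2.33/(1−0.1244) = 2.6610 °C.
Change = 2.6610 − 2.8212 = -0.16 °C.

-0.16 °C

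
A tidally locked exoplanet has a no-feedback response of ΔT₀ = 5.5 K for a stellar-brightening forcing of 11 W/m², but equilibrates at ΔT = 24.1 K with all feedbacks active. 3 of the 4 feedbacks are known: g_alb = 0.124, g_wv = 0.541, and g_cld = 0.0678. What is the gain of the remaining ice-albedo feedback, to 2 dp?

0.04

Amplification A = ΔT/ΔT₀ = 24.1/5.5 = 4.382.
Total gain g = 1 − 1/A = 1 − 1/4.382 = 0.7718.
Known gains sum to 0.124 + 0.541 + 0.0678 = 0.7328.
g_ice = 0.7718 − 0.7328 = 0.04.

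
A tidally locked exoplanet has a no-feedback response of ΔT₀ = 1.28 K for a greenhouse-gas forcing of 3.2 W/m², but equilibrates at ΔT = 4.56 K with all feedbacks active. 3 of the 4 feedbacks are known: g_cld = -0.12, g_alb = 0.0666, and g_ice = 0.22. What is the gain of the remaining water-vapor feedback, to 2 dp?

Amplification A = ΔT/ΔT₀ = 4.56/1.28 = 3.562.
Total gain g = 1 − 1/A = 1 − 1/3.562 = 0.7193.
Known gains sum to -0.12 + 0.0666 + 0.22 = 0.1666.
g_wv = 0.7193 − 0.1666 = 0.55.

0.55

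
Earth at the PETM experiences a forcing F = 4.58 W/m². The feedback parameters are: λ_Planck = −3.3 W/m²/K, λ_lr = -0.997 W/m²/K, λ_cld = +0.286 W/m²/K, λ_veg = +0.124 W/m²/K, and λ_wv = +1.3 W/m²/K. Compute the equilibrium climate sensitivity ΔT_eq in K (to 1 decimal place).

Net feedback parameter λ = (−3.3) + (-0.997) + (+0.286) + (+0.124) + (+1.3) = -2.587 W/m²/K.
ΔT = −F/λ = −4.58/(-2.587) = 1.8 K.

1.8 K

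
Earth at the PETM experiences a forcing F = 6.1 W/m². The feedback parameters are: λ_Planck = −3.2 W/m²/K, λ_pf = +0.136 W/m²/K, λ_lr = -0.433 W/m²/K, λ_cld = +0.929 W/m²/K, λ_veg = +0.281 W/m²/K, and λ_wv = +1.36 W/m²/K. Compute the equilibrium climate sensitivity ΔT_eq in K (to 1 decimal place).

Net feedback parameter λ = (−3.2) + (+0.136) + (-0.433) + (+0.929) + (+0.281) + (+1.36) = -0.927 W/m²/K.
ΔT = −F/λ = −6.1/(-0.927) = 6.6 K.

6.6 K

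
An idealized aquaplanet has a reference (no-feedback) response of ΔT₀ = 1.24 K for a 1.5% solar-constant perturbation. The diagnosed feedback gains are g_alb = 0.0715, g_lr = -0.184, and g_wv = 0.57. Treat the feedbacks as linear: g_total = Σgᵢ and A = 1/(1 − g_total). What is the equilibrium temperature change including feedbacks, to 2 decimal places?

2.29 K

Total gain g = 0.0715 − 0.184 + 0.57 = 0.4575.
Amplification A = 1/(1 − 0.4575) = 1.843.
ΔT = 1.24 × 1.843 = 2.29 K.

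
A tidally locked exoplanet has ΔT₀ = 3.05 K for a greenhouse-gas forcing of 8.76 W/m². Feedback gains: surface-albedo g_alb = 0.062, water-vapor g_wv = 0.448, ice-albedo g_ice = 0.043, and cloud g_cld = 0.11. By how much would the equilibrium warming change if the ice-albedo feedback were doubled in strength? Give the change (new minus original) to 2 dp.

1.32 K

Original: g = 0.663, ΔT = 3.05/(1−0.663) = 9.0504 K.
With doubled ice-albedo: g' = 0.706, ΔT' = 3.05/(1−0.706) = 10.3741 K.
Change = 10.3741 − 9.0504 = 1.32 K.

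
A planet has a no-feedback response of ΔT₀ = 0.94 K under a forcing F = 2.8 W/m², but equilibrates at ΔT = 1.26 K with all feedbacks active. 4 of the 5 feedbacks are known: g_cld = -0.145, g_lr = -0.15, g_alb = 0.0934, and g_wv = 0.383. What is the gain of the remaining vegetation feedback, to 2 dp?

Amplification A = ΔT/ΔT₀ = 1.26/0.94 = 1.34.
Total gain g = 1 − 1/A = 1 − 1/1.34 = 0.2537.
Known gains sum to -0.145 − 0.15 + 0.0934 + 0.383 = 0.1814.
g_veg = 0.2537 − 0.1814 = 0.07.

0.07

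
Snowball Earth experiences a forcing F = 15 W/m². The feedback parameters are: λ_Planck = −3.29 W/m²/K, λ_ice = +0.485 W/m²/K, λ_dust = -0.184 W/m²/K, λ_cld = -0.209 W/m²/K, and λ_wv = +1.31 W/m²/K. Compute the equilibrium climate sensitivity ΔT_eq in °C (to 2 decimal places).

Net feedback parameter λ = (−3.29) + (+0.485) + (-0.184) + (-0.209) + (+1.31) = -1.888 W/m²/K.
ΔT = −F/λ = −15/(-1.888) = 7.94 °C.

7.94 °C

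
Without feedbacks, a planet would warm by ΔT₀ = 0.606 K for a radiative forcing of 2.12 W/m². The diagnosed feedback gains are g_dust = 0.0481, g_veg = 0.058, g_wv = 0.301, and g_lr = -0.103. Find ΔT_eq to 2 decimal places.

0.87 K

Total gain g = 0.0481 + 0.058 + 0.301 − 0.103 = 0.3041.
Amplification A = 1/(1 − 0.3041) = 1.437.
ΔT = 0.606 × 1.437 = 0.87 K.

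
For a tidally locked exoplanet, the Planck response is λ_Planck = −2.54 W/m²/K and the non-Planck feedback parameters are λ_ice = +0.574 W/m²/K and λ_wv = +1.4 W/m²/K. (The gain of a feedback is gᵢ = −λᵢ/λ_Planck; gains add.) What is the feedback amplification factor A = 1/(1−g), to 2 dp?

4.49

Convert to gains: g_ice = 0.574/2.54 = 0.226; g_wv = 1.4/2.54 = 0.5512.
Total gain g = 0.7772.
A = 1/(1 − 0.7772) = 4.49.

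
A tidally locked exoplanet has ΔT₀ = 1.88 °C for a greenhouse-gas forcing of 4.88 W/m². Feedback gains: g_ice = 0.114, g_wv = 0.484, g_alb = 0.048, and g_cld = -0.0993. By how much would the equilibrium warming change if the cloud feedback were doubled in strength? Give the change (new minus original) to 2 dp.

-0.75 °C

Original: g = 0.5467, ΔT = 1.88/(1−0.5467) = 4.1474 °C.
With doubled cloud: g' = 0.4474, ΔT' = 1.88/(1−0.4474) = 3.4021 °C.
Change = 3.4021 − 4.1474 = -0.75 °C.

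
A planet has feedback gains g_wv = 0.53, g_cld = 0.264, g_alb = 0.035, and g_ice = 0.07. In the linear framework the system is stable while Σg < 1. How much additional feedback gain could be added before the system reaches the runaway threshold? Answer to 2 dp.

0.10

Current total gain = 0.53 + 0.264 + 0.035 + 0.07 = 0.899.
Margin to runaway = 1 − 0.899 = 0.10.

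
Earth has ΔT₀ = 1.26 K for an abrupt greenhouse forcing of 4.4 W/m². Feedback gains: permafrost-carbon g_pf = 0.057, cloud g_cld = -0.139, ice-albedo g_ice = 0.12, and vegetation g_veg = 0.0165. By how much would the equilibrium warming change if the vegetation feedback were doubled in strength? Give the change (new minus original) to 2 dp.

0.02 K

Original: g = 0.0545, ΔT = 1.26/(1−0.0545) = 1.3326 K.
With doubled vegetation: g' = 0.071, ΔT' = 1.26/(1−0.071) = 1.3563 K.
Change = 1.3563 − 1.3326 = 0.02 K.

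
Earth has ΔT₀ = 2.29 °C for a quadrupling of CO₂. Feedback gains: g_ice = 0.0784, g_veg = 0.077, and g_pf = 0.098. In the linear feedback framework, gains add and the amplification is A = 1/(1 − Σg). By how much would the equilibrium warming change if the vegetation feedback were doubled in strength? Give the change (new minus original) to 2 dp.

0.35 °C

Original: g = 0.2534, ΔT = 2.29/(1−0.2534) = 3.0672 °C.
With doubled vegetation: g' = 0.3304, ΔT' = 2.29/(1−0.3304) = 3.4200 °C.
Change = 3.4200 − 3.0672 = 0.35 °C.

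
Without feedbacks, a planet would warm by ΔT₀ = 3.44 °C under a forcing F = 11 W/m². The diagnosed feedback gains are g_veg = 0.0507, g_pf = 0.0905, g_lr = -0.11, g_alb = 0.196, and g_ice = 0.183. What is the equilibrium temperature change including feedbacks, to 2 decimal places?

5.83 °C

Total gain g = 0.0507 + 0.0905 − 0.11 + 0.196 + 0.183 = 0.4102.
Amplification A = 1/(1 − 0.4102) = 1.695.
ΔT = 3.44 × 1.695 = 5.83 °C.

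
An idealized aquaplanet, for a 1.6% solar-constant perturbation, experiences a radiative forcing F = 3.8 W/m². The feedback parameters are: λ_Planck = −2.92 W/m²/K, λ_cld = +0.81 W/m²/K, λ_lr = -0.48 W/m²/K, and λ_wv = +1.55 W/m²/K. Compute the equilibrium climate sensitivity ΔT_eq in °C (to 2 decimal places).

3.65 °C

Net feedback parameter λ = (−2.92) + (+0.81) + (-0.48) + (+1.55) = -1.04 W/m²/K.
ΔT = −F/λ = −3.8/(-1.04) = 3.65 °C.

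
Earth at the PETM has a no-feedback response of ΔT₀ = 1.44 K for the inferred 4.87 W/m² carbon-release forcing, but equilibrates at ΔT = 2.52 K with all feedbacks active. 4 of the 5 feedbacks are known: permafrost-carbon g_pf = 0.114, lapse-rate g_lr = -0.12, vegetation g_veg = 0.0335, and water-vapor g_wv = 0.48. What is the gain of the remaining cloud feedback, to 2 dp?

Amplification A = ΔT/ΔT₀ = 2.52/1.44 = 1.75.
Total gain g = 1 − 1/A = 1 − 1/1.75 = 0.4286.
Known gains sum to 0.114 − 0.12 + 0.0335 + 0.48 = 0.5075.
g_cld = 0.4286 − 0.5075 = -0.08.

-0.08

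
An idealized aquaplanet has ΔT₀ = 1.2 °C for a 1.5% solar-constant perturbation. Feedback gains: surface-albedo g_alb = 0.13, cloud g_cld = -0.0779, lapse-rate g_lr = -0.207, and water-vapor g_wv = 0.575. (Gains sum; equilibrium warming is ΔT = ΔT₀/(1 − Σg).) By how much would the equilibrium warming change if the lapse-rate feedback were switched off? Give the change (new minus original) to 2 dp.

1.15 °C

Original: g = 0.4201, ΔT = 1.2/(1−0.4201) = 2.0693 °C.
Without lapse-rate: g' = 0.6271, ΔT' = 1.2/(1−0.6271) = 3.2180 °C.
Change = 3.2180 − 2.0693 = 1.15 °C.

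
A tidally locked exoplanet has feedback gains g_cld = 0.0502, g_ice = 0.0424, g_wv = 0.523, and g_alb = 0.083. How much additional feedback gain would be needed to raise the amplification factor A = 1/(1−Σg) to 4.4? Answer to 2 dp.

Current total gain = 0.6986.
Target gain for A = 4.4: g* = 1 − 1/4.4 = 0.7727.
Additional gain needed = 0.7727 − 0.6986 = 0.07.

0.07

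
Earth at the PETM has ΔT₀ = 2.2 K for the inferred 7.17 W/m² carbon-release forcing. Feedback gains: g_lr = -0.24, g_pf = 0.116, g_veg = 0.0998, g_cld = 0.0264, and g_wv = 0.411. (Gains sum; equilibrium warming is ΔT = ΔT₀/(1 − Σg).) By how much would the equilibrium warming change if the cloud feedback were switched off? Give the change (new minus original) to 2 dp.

Original: g = 0.4132, ΔT = 2.2/(1−0.4132) = 3.7491 K.
Without cloud: g' = 0.3868, ΔT' = 2.2/(1−0.3868) = 3.5877 K.
Change = 3.5877 − 3.7491 = -0.16 K.

-0.16 K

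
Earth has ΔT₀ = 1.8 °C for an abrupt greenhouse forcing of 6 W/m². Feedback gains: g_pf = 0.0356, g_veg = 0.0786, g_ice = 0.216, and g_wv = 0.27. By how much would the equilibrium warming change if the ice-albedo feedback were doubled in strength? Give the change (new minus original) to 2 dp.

5.29 °C

Original: g = 0.6002, ΔT = 1.8/(1−0.6002) = 4.5023 °C.
With doubled ice-albedo: g' = 0.8162, ΔT' = 1.8/(1−0.8162) = 9.7933 °C.
Change = 9.7933 − 4.5023 = 5.29 °C.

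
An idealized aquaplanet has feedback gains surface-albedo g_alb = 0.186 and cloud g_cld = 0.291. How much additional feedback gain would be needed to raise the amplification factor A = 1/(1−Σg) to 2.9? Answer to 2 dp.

0.18

Current total gain = 0.477.
Target gain for A = 2.9: g* = 1 − 1/2.9 = 0.6552.
Additional gain needed = 0.6552 − 0.477 = 0.18.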